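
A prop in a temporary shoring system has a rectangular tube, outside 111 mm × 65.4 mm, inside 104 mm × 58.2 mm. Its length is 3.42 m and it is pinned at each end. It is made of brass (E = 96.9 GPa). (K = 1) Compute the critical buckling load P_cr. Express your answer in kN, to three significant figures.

Weak-axis I_min = (h_o·b_o³ − h_i·b_i³)/12 with b_o = 65.4, b_i = 58.20 mm (shorter outer/inner sides).
I_min = (111×65.4³ − 104.0×58.20³)/12 = 8.789×10^5 mm⁴
I = 8.789×10^5 mm⁴ = 8.789×10^-7 m⁴
Effective length L_e = K·L = 1 × 3.42 = 3.420 m
P_cr = π²EI / L_e² = π² × 96.9×10⁹ × 8.789×10^-7 / 3.420² = 7.187×10^4 N

P_cr ≈ 71.9 kN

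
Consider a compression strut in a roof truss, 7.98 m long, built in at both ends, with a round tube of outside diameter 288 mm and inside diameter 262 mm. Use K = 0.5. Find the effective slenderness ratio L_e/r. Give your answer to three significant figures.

d_o = 288 mm, d_i = 262 mm
I = π(d_o⁴ − d_i⁴)/64 = π(288⁴ − 262.0⁴)/64 = 1.064×10^8 mm⁴
A = 1.123×10^4 mm²;  r_min = √(I/A) = √(1.064×10^8/1.123×10^4) = 97.34 mm
L_e = K·L = 0.5 × 7.98 m = 3.990 m = 3990.0 mm
λ = L_e / r_min = 3990.0 / 97.34 = 41.0

λ ≈ 41.0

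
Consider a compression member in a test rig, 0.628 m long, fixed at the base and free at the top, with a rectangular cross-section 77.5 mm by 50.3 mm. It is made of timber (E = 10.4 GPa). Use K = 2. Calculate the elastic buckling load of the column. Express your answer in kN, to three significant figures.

P_cr ≈ 53.5 kN

Buckling occurs about the weak axis: I_min = h·b³/12 with b = 50.3 mm (the shorter side).
I_min = 77.5×50.3³/12 = 8.219×10^5 mm⁴
I = 8.219×10^5 mm⁴ = 8.219×10^-7 m⁴
Effective length L_e = K·L = 2 × 0.628 = 1.256 m
P_cr = π²EI / L_e² = π² × 10.4×10⁹ × 8.219×10^-7 / 1.256² = 5.348×10^4 N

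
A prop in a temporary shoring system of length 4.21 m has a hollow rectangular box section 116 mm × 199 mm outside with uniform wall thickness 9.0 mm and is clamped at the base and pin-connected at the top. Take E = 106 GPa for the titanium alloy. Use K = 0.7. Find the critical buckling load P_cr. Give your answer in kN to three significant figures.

Inner dimensions: h_i = 199 − 2×9.0 = 181.0 mm, b_i = 116 − 2×9.0 = 98.00 mm
Weak-axis I_min = (h_o·b_o³ − h_i·b_i³)/12 with b_o = 116, b_i = 98.00 mm (shorter outer/inner sides).
I_min = (199×116³ − 181.0×98.00³)/12 = 1.169×10^7 mm⁴
I = 1.169×10^7 mm⁴ = 1.169×10^-5 m⁴
Effective length L_e = K·L = 0.7 × 4.21 = 2.947 m
P_cr = π²EI / L_e² = π² × 106×10⁹ × 1.169×10^-5 / 2.947² = 1.408×10^6 N

P_cr ≈ 1410 kN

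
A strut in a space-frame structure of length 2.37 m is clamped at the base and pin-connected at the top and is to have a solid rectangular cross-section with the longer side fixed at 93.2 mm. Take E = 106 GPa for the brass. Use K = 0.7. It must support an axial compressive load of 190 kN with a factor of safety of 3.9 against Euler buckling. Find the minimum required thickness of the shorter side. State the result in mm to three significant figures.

Required P_cr = n·P = 3.9 × 190 = 741.0 kN
L_e = K·L = 0.7 × 2.37 = 1.659 m
Required I = P_cr·L_e²/(π²E) = 7.410×10^5 × 1.659² / (π² × 1.06×10^11) = 1.949×10^-6 m⁴
I_req = 1.949×10^6 mm⁴
Rectangle, weak axis: I_min = h·b³/12 with h = 93.2 mm fixed  ⇒  b = (12I/h)^(1/3) = 63.1 mm

b ≈ 63.1 mm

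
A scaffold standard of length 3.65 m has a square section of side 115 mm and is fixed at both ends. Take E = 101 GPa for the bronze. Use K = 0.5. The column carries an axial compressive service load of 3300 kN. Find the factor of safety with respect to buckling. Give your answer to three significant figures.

n ≈ 1.32

I = a⁴/12 = 115⁴/12 = 1.458×10^7 mm⁴
I = 1.458×10^7 mm⁴ = 1.458×10^-5 m⁴
Effective length L_e = K·L = 0.5 × 3.65 = 1.825 m
P_cr = π²EI / L_e² = π² × 101×10⁹ × 1.458×10^-5 / 1.825² = 4.362×10^6 N
Factor of safety n = P_cr / P = 4362.2 / 3300 = 1.32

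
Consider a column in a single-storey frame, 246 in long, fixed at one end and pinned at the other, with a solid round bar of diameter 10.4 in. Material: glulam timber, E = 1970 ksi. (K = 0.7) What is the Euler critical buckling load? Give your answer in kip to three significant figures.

P_cr ≈ 377 kip

I = πd⁴/64 = π×10.4⁴/64 = 574.3 in⁴
Effective length L_e = K·L = 0.7 × 246 = 172.2 in
P_cr = π²EI / L_e² = π² × 1970×10³ × 574.3 / 172.2² = 3.765×10^5 lb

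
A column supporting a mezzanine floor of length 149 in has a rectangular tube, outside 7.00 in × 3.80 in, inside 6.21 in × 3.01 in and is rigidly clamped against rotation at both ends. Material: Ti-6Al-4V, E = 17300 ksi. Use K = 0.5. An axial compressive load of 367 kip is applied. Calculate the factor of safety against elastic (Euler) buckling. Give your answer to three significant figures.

Weak-axis I_min = (h_o·b_o³ − h_i·b_i³)/12 with b_o = 3.80, b_i = 3.010 in (shorter outer/inner sides).
I_min = (7.00×3.80³ − 6.210×3.010³)/12 = 17.90 in⁴
Effective length L_e = K·L = 0.5 × 149 = 74.50 in
P_cr = π²EI / L_e² = π² × 17300×10³ × 17.90 / 74.50² = 5.505×10^5 lb
Factor of safety n = P_cr / P = 550.54 / 367 = 1.50

n ≈ 1.50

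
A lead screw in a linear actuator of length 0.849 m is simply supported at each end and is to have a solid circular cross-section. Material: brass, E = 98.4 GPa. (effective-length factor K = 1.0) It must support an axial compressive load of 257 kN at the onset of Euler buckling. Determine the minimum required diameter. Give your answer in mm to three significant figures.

L_e = K·L = 1 × 0.849 = 0.8490 m
Required I = P_cr·L_e²/(π²E) = 2.570×10^5 × 0.8490² / (π² × 9.84×10^10) = 1.907×10^-7 m⁴
I_req = 1.907×10^5 mm⁴
Solid circle: I = πd⁴/64  ⇒  d = (64I/π)^(1/4) = (64×1.907×10^5/π)^(1/4) = 44.4 mm

d ≈ 44.4 mm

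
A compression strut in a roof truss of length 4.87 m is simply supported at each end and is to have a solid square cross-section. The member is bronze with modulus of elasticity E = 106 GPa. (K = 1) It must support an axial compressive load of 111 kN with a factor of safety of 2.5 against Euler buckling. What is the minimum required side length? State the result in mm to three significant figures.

Required P_cr = n·P = 2.5 × 111 = 277.5 kN
L_e = K·L = 1 × 4.87 = 4.870 m
Required I = P_cr·L_e²/(π²E) = 2.775×10^5 × 4.870² / (π² × 1.06×10^11) = 6.291×10^-6 m⁴
I_req = 6.291×10^6 mm⁴
Solid square: I = a⁴/12  ⇒  a = (12I)^(1/4) = (12×6.291×10^6)^(1/4) = 93.2 mm

a ≈ 93.2 mm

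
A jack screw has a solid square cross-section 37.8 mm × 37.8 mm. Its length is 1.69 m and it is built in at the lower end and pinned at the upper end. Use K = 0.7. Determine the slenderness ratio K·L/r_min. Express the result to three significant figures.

λ ≈ 108

I = a⁴/12 = 37.8⁴/12 = 1.701×10^5 mm⁴
A = 1.429×10^3 mm²;  r_min = √(I/A) = √(1.701×10^5/1.429×10^3) = 10.91 mm
L_e = K·L = 0.7 × 1.69 m = 1.183 m = 1183.0 mm
λ = L_e / r_min = 1183.0 / 10.91 = 108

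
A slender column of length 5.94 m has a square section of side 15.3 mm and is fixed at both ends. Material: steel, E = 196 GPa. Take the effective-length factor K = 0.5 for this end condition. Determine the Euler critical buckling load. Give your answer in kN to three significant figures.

P_cr ≈ 1.00 kN

I = a⁴/12 = 15.3⁴/12 = 4.567×10^3 mm⁴
I = 4.567×10^3 mm⁴ = 4.567×10^-9 m⁴
Effective length L_e = K·L = 0.5 × 5.94 = 2.970 m
P_cr = π²EI / L_e² = π² × 196×10⁹ × 4.567×10^-9 / 2.970² = 1.001×10^3 N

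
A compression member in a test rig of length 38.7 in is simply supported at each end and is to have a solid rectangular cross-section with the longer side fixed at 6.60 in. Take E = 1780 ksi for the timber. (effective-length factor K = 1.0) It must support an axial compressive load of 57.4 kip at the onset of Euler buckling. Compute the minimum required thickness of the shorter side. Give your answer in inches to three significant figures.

b ≈ 2.07 in

L_e = K·L = 1 × 38.7 = 38.70 in
Required I = P_cr·L_e²/(π²E) = 5.740×10^4 × 38.70² / (π² × 1.78×10^6) = 4.893 in⁴
Rectangle, weak axis: I_min = h·b³/12 with h = 6.60 in fixed  ⇒  b = (12I/h)^(1/3) = 2.07 in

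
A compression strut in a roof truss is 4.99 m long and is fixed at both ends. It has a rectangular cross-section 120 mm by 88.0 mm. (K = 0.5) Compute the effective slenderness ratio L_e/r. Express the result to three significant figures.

For a rectangle r_min = b/√12 = 88.0/√12 = 25.40 mm
L_e = K·L = 0.5 × 4.99 m = 2.495 m = 2495.0 mm
λ = L_e / r_min = 2495.0 / 25.40 = 98.2

λ ≈ 98.2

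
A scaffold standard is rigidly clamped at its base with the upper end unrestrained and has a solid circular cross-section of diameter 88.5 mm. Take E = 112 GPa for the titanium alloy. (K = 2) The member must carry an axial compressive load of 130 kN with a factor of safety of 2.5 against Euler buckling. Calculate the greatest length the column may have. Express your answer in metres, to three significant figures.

I = πd⁴/64 = π×88.5⁴/64 = 3.011×10^6 mm⁴
I = 3.011×10^-6 m⁴
Required critical load P_cr = n·P = 2.5 × 130 = 325.0 kN = 3.250×10^5 N
From P_cr = π²EI/(K·L)²:  L = (1/K)·√(π²EI/P_cr) = (1/2)·√(π²×1.12×10^11×3.011×10^-6/3.250×10^5)
L = 1.60 m

L_max ≈ 1.60 m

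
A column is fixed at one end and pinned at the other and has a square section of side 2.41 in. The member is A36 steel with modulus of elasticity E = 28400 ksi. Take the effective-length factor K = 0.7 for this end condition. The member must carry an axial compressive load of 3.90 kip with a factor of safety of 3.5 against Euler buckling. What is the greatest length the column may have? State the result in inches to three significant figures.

I = a⁴/12 = 2.41⁴/12 = 2.811 in⁴
Required critical load P_cr = n·P = 3.5 × 3.90 = 13.65 kip = 1.365×10^4 lb
From P_cr = π²EI/(K·L)²:  L = (1/K)·√(π²EI/P_cr) = (1/0.7)·√(π²×2.84×10^7×2.811/1.365×10^4)
L = 343 in

L_max ≈ 343 in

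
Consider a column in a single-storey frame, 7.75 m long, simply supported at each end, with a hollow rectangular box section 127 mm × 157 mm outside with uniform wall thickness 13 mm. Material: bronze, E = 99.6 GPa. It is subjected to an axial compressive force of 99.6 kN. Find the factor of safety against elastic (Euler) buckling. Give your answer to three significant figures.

Inner dimensions: h_i = 157 − 2×13 = 131.0 mm, b_i = 127 − 2×13 = 101.0 mm
Weak-axis I_min = (h_o·b_o³ − h_i·b_i³)/12 with b_o = 127, b_i = 101.0 mm (shorter outer/inner sides).
I_min = (157×127³ − 131.0×101.0³)/12 = 1.555×10^7 mm⁴
I = 1.555×10^7 mm⁴ = 1.555×10^-5 m⁴
Effective length L_e = K·L = 1 × 7.75 = 7.750 m
P_cr = π²EI / L_e² = π² × 99.6×10⁹ × 1.555×10^-5 / 7.750² = 2.545×10^5 N
Factor of safety n = P_cr / P = 254.54 / 99.6 = 2.56

n ≈ 2.56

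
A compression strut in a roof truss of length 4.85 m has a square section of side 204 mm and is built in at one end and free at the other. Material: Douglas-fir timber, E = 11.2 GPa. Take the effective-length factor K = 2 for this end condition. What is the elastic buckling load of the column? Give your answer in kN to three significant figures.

P_cr ≈ 170 kN

I = a⁴/12 = 204⁴/12 = 1.443×10^8 mm⁴
I = 1.443×10^8 mm⁴ = 1.443×10^-4 m⁴
Effective length L_e = K·L = 2 × 4.85 = 9.700 m
P_cr = π²EI / L_e² = π² × 11.2×10⁹ × 1.443×10^-4 / 9.700² = 1.696×10^5 N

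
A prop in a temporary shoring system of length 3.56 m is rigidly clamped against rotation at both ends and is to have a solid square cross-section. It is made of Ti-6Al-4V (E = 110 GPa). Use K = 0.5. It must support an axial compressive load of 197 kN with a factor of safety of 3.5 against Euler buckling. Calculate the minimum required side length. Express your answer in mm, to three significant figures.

Required P_cr = n·P = 3.5 × 197 = 689.5 kN
L_e = K·L = 0.5 × 3.56 = 1.780 m
Required I = P_cr·L_e²/(π²E) = 6.895×10^5 × 1.780² / (π² × 1.10×10^11) = 2.012×10^-6 m⁴
I_req = 2.012×10^6 mm⁴
Solid square: I = a⁴/12  ⇒  a = (12I)^(1/4) = (12×2.012×10^6)^(1/4) = 70.1 mm

a ≈ 70.1 mm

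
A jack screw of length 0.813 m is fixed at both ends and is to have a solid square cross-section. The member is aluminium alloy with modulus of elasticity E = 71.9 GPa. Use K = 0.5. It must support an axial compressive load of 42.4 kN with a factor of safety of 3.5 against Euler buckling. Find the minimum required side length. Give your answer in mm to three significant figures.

a ≈ 25.4 mm

Required P_cr = n·P = 3.5 × 42.4 = 148.4 kN
L_e = K·L = 0.5 × 0.813 = 0.4065 m
Required I = P_cr·L_e²/(π²E) = 1.484×10^5 × 0.4065² / (π² × 7.19×10^10) = 3.456×10^-8 m⁴
I_req = 3.456×10^4 mm⁴
Solid square: I = a⁴/12  ⇒  a = (12I)^(1/4) = (12×3.456×10^4)^(1/4) = 25.4 mm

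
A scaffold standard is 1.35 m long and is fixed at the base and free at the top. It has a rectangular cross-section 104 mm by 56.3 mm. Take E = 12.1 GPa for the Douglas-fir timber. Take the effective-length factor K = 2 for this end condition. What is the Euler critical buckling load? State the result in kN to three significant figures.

P_cr ≈ 25.3 kN

Buckling occurs about the weak axis: I_min = h·b³/12 with b = 56.3 mm (the shorter side).
I_min = 104×56.3³/12 = 1.547×10^6 mm⁴
I = 1.547×10^6 mm⁴ = 1.547×10^-6 m⁴
Effective length L_e = K·L = 2 × 1.35 = 2.700 m
P_cr = π²EI / L_e² = π² × 12.1×10⁹ × 1.547×10^-6 / 2.700² = 2.534×10^4 N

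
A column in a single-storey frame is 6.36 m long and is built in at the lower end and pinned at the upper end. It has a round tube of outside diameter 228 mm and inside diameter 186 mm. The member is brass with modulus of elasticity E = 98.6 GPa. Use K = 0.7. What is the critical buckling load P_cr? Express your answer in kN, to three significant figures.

P_cr ≈ 3630 kN

d_o = 228 mm, d_i = 186 mm
I = π(d_o⁴ − d_i⁴)/64 = π(228⁴ − 186.0⁴)/64 = 7.390×10^7 mm⁴
I = 7.390×10^7 mm⁴ = 7.390×10^-5 m⁴
Effective length L_e = K·L = 0.7 × 6.36 = 4.452 m
P_cr = π²EI / L_e² = π² × 98.6×10⁹ × 7.390×10^-5 / 4.452² = 3.628×10^6 N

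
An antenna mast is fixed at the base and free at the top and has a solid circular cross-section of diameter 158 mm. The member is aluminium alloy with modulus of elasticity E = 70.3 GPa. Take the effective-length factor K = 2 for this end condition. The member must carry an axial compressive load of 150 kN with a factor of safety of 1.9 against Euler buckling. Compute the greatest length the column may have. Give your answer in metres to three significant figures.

L_max ≈ 4.31 m

I = πd⁴/64 = π×158⁴/64 = 3.059×10^7 mm⁴
I = 3.059×10^-5 m⁴
Required critical load P_cr = n·P = 1.9 × 150 = 285.0 kN = 2.850×10^5 N
From P_cr = π²EI/(K·L)²:  L = (1/K)·√(π²EI/P_cr) = (1/2)·√(π²×7.03×10^10×3.059×10^-5/2.850×10^5)
L = 4.31 m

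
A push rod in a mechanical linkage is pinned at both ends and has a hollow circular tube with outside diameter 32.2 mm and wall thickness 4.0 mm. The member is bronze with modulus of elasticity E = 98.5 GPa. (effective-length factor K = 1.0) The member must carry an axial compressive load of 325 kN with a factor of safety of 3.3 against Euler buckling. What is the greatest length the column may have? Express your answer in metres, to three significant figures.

L_max ≈ 0.180 m

Inner diameter d_i = 32.2 − 2×4.0 = 24.20 mm
I = π(d_o⁴ − d_i⁴)/64 = π(32.2⁴ − 24.20⁴)/64 = 3.594×10^4 mm⁴
I = 3.594×10^-8 m⁴
Required critical load P_cr = n·P = 3.3 × 325 = 1072 kN = 1.073×10^6 N
From P_cr = π²EI/(K·L)²:  L = (1/K)·√(π²EI/P_cr) = (1/1)·√(π²×9.85×10^10×3.594×10^-8/1.073×10^6)
L = 0.180 m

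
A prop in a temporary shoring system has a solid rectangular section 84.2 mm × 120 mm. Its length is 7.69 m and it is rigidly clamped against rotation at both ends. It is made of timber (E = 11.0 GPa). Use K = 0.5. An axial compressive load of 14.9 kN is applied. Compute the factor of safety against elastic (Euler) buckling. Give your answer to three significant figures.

Buckling occurs about the weak axis: I_min = h·b³/12 with b = 84.2 mm (the shorter side).
I_min = 120×84.2³/12 = 5.969×10^6 mm⁴
I = 5.969×10^6 mm⁴ = 5.969×10^-6 m⁴
Effective length L_e = K·L = 0.5 × 7.69 = 3.845 m
P_cr = π²EI / L_e² = π² × 11.0×10⁹ × 5.969×10^-6 / 3.845² = 4.384×10^4 N
Factor of safety n = P_cr / P = 43.837 / 14.9 = 2.94

n ≈ 2.94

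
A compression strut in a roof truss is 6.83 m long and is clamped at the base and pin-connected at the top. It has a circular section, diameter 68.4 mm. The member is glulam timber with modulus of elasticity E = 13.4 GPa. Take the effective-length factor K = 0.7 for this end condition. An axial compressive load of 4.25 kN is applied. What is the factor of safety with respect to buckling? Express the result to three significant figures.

n ≈ 1.46

I = πd⁴/64 = π×68.4⁴/64 = 1.074×10^6 mm⁴
I = 1.074×10^6 mm⁴ = 1.074×10^-6 m⁴
Effective length L_e = K·L = 0.7 × 6.83 = 4.781 m
P_cr = π²EI / L_e² = π² × 13.4×10⁹ × 1.074×10^-6 / 4.781² = 6.217×10^3 N
Factor of safety n = P_cr / P = 6.2167 / 4.25 = 1.46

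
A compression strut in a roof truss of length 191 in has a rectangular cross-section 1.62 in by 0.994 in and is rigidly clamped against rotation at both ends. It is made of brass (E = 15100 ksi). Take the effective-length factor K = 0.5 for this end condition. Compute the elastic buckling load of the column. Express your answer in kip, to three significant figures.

Buckling occurs about the weak axis: I_min = h·b³/12 with b = 0.994 in (the shorter side).
I_min = 1.62×0.994³/12 = 0.1326 in⁴
Effective length L_e = K·L = 0.5 × 191 = 95.50 in
P_cr = π²EI / L_e² = π² × 15100×10³ × 0.1326 / 95.50² = 2.167×10^3 lb

P_cr ≈ 2.17 kip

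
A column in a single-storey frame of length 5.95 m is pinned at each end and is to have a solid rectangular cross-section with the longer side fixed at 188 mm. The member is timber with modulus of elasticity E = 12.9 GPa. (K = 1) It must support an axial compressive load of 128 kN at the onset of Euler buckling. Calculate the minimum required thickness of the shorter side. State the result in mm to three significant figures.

b ≈ 131 mm

L_e = K·L = 1 × 5.95 = 5.950 m
Required I = P_cr·L_e²/(π²E) = 1.280×10^5 × 5.950² / (π² × 1.29×10^10) = 3.559×10^-5 m⁴
I_req = 3.559×10^7 mm⁴
Rectangle, weak axis: I_min = h·b³/12 with h = 188 mm fixed  ⇒  b = (12I/h)^(1/3) = 131 mm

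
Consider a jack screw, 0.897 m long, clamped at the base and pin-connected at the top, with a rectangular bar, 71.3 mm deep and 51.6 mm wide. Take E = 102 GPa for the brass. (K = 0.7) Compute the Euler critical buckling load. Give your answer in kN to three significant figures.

P_cr ≈ 2080 kN

Buckling occurs about the weak axis: I_min = h·b³/12 with b = 51.6 mm (the shorter side).
I_min = 71.3×51.6³/12 = 8.163×10^5 mm⁴
I = 8.163×10^5 mm⁴ = 8.163×10^-7 m⁴
Effective length L_e = K·L = 0.7 × 0.897 = 0.6279 m
P_cr = π²EI / L_e² = π² × 102×10⁹ × 8.163×10^-7 / 0.6279² = 2.084×10^6 N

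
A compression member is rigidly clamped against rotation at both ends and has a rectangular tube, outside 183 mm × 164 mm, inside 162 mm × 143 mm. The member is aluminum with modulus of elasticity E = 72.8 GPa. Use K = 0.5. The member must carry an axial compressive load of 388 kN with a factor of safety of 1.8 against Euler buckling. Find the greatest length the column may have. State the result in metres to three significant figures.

Weak-axis I_min = (h_o·b_o³ − h_i·b_i³)/12 with b_o = 164, b_i = 143.0 mm (shorter outer/inner sides).
I_min = (183×164³ − 162.0×143.0³)/12 = 2.779×10^7 mm⁴
I = 2.779×10^-5 m⁴
Required critical load P_cr = n·P = 1.8 × 388 = 698.4 kN = 6.984×10^5 N
From P_cr = π²EI/(K·L)²:  L = (1/K)·√(π²EI/P_cr) = (1/0.5)·√(π²×7.28×10^10×2.779×10^-5/6.984×10^5)
L = 10.7 m

L_max ≈ 10.7 m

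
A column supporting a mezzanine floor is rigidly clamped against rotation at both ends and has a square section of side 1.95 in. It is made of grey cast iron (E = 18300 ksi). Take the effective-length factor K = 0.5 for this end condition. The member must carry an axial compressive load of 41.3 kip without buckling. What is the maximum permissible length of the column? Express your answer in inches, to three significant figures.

L_max ≈ 145 in

I = a⁴/12 = 1.95⁴/12 = 1.205 in⁴
At the buckling limit P_cr = P = 4.130×10^4 lb
From P_cr = π²EI/(K·L)²:  L = (1/K)·√(π²EI/P_cr) = (1/0.5)·√(π²×1.83×10^7×1.205/4.130×10^4)
L = 145 in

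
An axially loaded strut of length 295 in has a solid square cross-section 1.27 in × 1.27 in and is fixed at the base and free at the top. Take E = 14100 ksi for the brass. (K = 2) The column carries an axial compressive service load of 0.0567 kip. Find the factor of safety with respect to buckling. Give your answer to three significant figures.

I = a⁴/12 = 1.27⁴/12 = 0.2168 in⁴
Effective length L_e = K·L = 2 × 295 = 590.0 in
P_cr = π²EI / L_e² = π² × 14100×10³ × 0.2168 / 590.0² = 86.67 lb
Factor of safety n = P_cr / P = 0.086666 / 0.0567 = 1.53

n ≈ 1.53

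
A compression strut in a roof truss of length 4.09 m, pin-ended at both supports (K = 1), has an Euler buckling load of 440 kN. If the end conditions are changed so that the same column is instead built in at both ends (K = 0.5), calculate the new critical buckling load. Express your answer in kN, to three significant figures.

P_cr ∝ 1/K², so P_cr,new = P_cr,old × (K_old/K_new)² = 440 × (1/0.5)²
= 440 × 4.000 = 1760 kN

P_cr ≈ 1760 kN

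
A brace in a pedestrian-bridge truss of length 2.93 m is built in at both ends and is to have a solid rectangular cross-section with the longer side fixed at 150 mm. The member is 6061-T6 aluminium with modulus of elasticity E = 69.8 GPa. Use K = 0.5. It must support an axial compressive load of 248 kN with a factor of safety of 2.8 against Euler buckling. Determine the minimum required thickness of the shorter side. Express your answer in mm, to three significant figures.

Required P_cr = n·P = 2.8 × 248 = 694.4 kN
L_e = K·L = 0.5 × 2.93 = 1.465 m
Required I = P_cr·L_e²/(π²E) = 6.944×10^5 × 1.465² / (π² × 6.98×10^10) = 2.163×10^-6 m⁴
I_req = 2.163×10^6 mm⁴
Rectangle, weak axis: I_min = h·b³/12 with h = 150 mm fixed  ⇒  b = (12I/h)^(1/3) = 55.7 mm

b ≈ 55.7 mm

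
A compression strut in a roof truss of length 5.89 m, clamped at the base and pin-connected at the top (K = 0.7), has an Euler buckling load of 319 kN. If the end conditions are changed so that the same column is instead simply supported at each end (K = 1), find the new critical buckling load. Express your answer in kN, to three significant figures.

P_cr ≈ 156 kN

P_cr ∝ 1/K², so P_cr,new = P_cr,old × (K_old/K_new)² = 319 × (0.7/1)²
= 319 × 0.4900 = 156 kN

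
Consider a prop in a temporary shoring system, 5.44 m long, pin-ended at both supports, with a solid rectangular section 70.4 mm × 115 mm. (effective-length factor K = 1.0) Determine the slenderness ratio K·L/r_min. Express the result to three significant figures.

λ ≈ 268

For a rectangle r_min = b/√12 = 70.4/√12 = 20.32 mm
L_e = K·L = 1 × 5.44 m = 5.440 m = 5440.0 mm
λ = L_e / r_min = 5440.0 / 20.32 = 268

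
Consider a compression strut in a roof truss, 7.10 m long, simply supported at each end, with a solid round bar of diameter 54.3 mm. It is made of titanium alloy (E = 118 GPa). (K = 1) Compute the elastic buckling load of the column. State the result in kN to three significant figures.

I = πd⁴/64 = π×54.3⁴/64 = 4.267×10^5 mm⁴
I = 4.267×10^5 mm⁴ = 4.267×10^-7 m⁴
Effective length L_e = K·L = 1 × 7.10 = 7.100 m
P_cr = π²EI / L_e² = π² × 118×10⁹ × 4.267×10^-7 / 7.100² = 9.859×10^3 N

P_cr ≈ 9.86 kN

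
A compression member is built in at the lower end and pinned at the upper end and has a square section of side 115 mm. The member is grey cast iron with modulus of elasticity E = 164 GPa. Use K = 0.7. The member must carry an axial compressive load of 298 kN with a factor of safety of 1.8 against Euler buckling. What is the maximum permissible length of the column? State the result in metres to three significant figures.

I = a⁴/12 = 115⁴/12 = 1.458×10^7 mm⁴
I = 1.458×10^-5 m⁴
Required critical load P_cr = n·P = 1.8 × 298 = 536.4 kN = 5.364×10^5 N
From P_cr = π²EI/(K·L)²:  L = (1/K)·√(π²EI/P_cr) = (1/0.7)·√(π²×1.64×10^11×1.458×10^-5/5.364×10^5)
L = 9.47 m

L_max ≈ 9.47 m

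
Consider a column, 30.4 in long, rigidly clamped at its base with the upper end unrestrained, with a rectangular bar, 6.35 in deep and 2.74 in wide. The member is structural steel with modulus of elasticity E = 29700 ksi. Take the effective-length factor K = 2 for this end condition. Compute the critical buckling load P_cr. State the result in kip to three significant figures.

P_cr ≈ 863 kip

Buckling occurs about the weak axis: I_min = h·b³/12 with b = 2.74 in (the shorter side).
I_min = 6.35×2.74³/12 = 10.89 in⁴
Effective length L_e = K·L = 2 × 30.4 = 60.80 in
P_cr = π²EI / L_e² = π² × 29700×10³ × 10.89 / 60.80² = 8.632×10^5 lb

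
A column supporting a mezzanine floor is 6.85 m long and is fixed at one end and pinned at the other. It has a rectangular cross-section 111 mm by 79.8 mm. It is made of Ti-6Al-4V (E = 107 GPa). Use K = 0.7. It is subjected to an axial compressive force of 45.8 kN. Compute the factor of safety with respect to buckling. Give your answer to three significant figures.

n ≈ 4.71

Buckling occurs about the weak axis: I_min = h·b³/12 with b = 79.8 mm (the shorter side).
I_min = 111×79.8³/12 = 4.701×10^6 mm⁴
I = 4.701×10^6 mm⁴ = 4.701×10^-6 m⁴
Effective length L_e = K·L = 0.7 × 6.85 = 4.795 m
P_cr = π²EI / L_e² = π² × 107×10⁹ × 4.701×10^-6 / 4.795² = 2.159×10^5 N
Factor of safety n = P_cr / P = 215.90 / 45.8 = 4.71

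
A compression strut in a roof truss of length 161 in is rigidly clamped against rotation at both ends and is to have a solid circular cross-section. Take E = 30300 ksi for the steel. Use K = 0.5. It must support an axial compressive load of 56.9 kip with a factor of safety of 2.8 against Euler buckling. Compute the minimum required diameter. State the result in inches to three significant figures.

Required P_cr = n·P = 2.8 × 56.9 = 159.3 kip
L_e = K·L = 0.5 × 161 = 80.50 in
Required I = P_cr·L_e²/(π²E) = 1.593×10^5 × 80.50² / (π² × 3.03×10^7) = 3.452 in⁴
Solid circle: I = πd⁴/64  ⇒  d = (64I/π)^(1/4) = (64×3.452/π)^(1/4) = 2.90 in

d ≈ 2.90 in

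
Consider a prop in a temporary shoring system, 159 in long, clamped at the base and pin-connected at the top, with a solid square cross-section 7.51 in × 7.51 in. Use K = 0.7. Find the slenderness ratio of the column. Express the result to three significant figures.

λ ≈ 51.3

I = a⁴/12 = 7.51⁴/12 = 265.1 in⁴
A = 56.40 in²;  r_min = √(I/A) = √(265.1/56.40) = 2.168 in
L_e = K·L = 0.7 × 159 = 111.3 in
λ = L_e / r_min = 111.30 / 2.168 = 51.3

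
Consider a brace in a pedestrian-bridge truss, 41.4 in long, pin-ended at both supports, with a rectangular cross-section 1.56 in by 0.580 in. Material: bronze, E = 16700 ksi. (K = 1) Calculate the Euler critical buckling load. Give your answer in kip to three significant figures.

P_cr ≈ 2.44 kip

Buckling occurs about the weak axis: I_min = h·b³/12 with b = 0.580 in (the shorter side).
I_min = 1.56×0.580³/12 = 2.536×10^-2 in⁴
Effective length L_e = K·L = 1 × 41.4 = 41.40 in
P_cr = π²EI / L_e² = π² × 16700×10³ × 2.536×10^-2 / 41.40² = 2.439×10^3 lb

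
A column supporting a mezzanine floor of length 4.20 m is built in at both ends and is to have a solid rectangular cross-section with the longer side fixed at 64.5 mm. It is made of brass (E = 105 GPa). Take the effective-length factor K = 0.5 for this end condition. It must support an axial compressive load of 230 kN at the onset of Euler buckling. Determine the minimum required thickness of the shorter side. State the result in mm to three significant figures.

b ≈ 56.7 mm

L_e = K·L = 0.5 × 4.20 = 2.100 m
Required I = P_cr·L_e²/(π²E) = 2.300×10^5 × 2.100² / (π² × 1.05×10^11) = 9.788×10^-7 m⁴
I_req = 9.788×10^5 mm⁴
Rectangle, weak axis: I_min = h·b³/12 with h = 64.5 mm fixed  ⇒  b = (12I/h)^(1/3) = 56.7 mm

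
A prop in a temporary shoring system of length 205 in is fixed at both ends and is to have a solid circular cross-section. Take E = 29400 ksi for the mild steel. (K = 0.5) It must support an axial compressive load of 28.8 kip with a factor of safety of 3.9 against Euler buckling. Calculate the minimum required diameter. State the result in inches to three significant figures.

d ≈ 3.02 in

Required P_cr = n·P = 3.9 × 28.8 = 112.3 kip
L_e = K·L = 0.5 × 205 = 102.5 in
Required I = P_cr·L_e²/(π²E) = 1.123×10^5 × 102.5² / (π² × 2.94×10^7) = 4.067 in⁴
Solid circle: I = πd⁴/64  ⇒  d = (64I/π)^(1/4) = (64×4.067/π)^(1/4) = 3.02 in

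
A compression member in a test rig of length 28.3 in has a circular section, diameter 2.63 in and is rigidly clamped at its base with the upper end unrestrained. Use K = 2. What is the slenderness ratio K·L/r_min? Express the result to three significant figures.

For a solid circle r = d/4 = 2.63/4 = 0.6575 in
L_e = K·L = 2 × 28.3 = 56.60 in
λ = L_e / r_min = 56.600 / 0.6575 = 86.1

λ ≈ 86.1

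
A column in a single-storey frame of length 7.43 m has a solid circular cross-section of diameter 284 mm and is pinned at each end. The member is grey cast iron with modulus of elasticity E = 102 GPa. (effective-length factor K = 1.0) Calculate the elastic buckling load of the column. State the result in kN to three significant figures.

I = πd⁴/64 = π×284⁴/64 = 3.193×10^8 mm⁴
I = 3.193×10^8 mm⁴ = 3.193×10^-4 m⁴
Effective length L_e = K·L = 1 × 7.43 = 7.430 m
P_cr = π²EI / L_e² = π² × 102×10⁹ × 3.193×10^-4 / 7.430² = 5.823×10^6 N

P_cr ≈ 5820 kN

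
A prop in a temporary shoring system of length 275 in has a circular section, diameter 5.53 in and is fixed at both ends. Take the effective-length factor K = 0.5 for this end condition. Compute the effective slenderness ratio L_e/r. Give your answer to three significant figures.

λ ≈ 99.5

For a solid circle r = d/4 = 5.53/4 = 1.382 in
L_e = K·L = 0.5 × 275 = 137.5 in
λ = L_e / r_min = 137.50 / 1.382 = 99.5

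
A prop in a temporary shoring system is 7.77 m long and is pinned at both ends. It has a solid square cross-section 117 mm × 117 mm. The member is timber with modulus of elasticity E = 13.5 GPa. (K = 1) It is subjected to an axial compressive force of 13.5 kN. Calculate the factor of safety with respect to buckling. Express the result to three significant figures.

I = a⁴/12 = 117⁴/12 = 1.562×10^7 mm⁴
I = 1.562×10^7 mm⁴ = 1.562×10^-5 m⁴
Effective length L_e = K·L = 1 × 7.77 = 7.770 m
P_cr = π²EI / L_e² = π² × 13.5×10⁹ × 1.562×10^-5 / 7.770² = 3.446×10^4 N
Factor of safety n = P_cr / P = 34.463 / 13.5 = 2.55

n ≈ 2.55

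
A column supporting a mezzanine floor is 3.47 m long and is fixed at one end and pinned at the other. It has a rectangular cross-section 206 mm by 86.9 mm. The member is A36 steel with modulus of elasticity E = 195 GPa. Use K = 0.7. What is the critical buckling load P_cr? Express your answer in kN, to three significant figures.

Buckling occurs about the weak axis: I_min = h·b³/12 with b = 86.9 mm (the shorter side).
I_min = 206×86.9³/12 = 1.127×10^7 mm⁴
I = 1.127×10^7 mm⁴ = 1.127×10^-5 m⁴
Effective length L_e = K·L = 0.7 × 3.47 = 2.429 m
P_cr = π²EI / L_e² = π² × 195×10⁹ × 1.127×10^-5 / 2.429² = 3.675×10^6 N

P_cr ≈ 3670 kN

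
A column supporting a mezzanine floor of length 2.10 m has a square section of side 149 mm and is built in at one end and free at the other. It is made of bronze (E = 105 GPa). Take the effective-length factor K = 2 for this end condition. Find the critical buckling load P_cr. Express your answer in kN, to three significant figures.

P_cr ≈ 2410 kN

I = a⁴/12 = 149⁴/12 = 4.107×10^7 mm⁴
I = 4.107×10^7 mm⁴ = 4.107×10^-5 m⁴
Effective length L_e = K·L = 2 × 2.10 = 4.200 m
P_cr = π²EI / L_e² = π² × 105×10⁹ × 4.107×10^-5 / 4.200² = 2.413×10^6 N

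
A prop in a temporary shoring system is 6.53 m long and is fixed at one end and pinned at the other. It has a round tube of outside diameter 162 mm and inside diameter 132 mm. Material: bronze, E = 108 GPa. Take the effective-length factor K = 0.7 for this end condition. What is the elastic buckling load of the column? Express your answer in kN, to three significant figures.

d_o = 162 mm, d_i = 132 mm
I = π(d_o⁴ − d_i⁴)/64 = π(162⁴ − 132.0⁴)/64 = 1.891×10^7 mm⁴
I = 1.891×10^7 mm⁴ = 1.891×10^-5 m⁴
Effective length L_e = K·L = 0.7 × 6.53 = 4.571 m
P_cr = π²EI / L_e² = π² × 108×10⁹ × 1.891×10^-5 / 4.571² = 9.645×10^5 N

P_cr ≈ 965 kN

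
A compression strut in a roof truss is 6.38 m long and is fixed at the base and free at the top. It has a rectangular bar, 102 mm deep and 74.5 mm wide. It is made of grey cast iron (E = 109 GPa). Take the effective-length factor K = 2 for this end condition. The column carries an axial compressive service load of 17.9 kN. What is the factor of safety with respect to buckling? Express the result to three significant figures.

Buckling occurs about the weak axis: I_min = h·b³/12 with b = 74.5 mm (the shorter side).
I_min = 102×74.5³/12 = 3.515×10^6 mm⁴
I = 3.515×10^6 mm⁴ = 3.515×10^-6 m⁴
Effective length L_e = K·L = 2 × 6.38 = 12.76 m
P_cr = π²EI / L_e² = π² × 109×10⁹ × 3.515×10^-6 / 12.76² = 2.322×10^4 N
Factor of safety n = P_cr / P = 23.223 / 17.9 = 1.30

n ≈ 1.30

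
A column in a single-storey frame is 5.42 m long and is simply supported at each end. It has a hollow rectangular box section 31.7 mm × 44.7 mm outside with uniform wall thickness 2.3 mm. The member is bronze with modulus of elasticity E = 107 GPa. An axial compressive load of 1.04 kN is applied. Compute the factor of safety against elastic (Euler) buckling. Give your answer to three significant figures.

Inner dimensions: h_i = 44.7 − 2×2.3 = 40.10 mm, b_i = 31.7 − 2×2.3 = 27.10 mm
Weak-axis I_min = (h_o·b_o³ − h_i·b_i³)/12 with b_o = 31.7, b_i = 27.10 mm (shorter outer/inner sides).
I_min = (44.7×31.7³ − 40.10×27.10³)/12 = 5.215×10^4 mm⁴
I = 5.215×10^4 mm⁴ = 5.215×10^-8 m⁴
Effective length L_e = K·L = 1 × 5.42 = 5.420 m
P_cr = π²EI / L_e² = π² × 107×10⁹ × 5.215×10^-8 / 5.420² = 1.875×10^3 N
Factor of safety n = P_cr / P = 1.8748 / 1.04 = 1.80

n ≈ 1.80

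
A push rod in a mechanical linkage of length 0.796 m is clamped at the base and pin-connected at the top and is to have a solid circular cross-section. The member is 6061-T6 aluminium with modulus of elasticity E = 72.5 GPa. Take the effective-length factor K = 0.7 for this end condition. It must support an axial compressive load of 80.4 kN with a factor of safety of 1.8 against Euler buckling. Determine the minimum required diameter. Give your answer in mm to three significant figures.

d ≈ 33.6 mm

Required P_cr = n·P = 1.8 × 80.4 = 144.7 kN
L_e = K·L = 0.7 × 0.796 = 0.5572 m
Required I = P_cr·L_e²/(π²E) = 1.447×10^5 × 0.5572² / (π² × 7.25×10^10) = 6.279×10^-8 m⁴
I_req = 6.279×10^4 mm⁴
Solid circle: I = πd⁴/64  ⇒  d = (64I/π)^(1/4) = (64×6.279×10^4/π)^(1/4) = 33.6 mm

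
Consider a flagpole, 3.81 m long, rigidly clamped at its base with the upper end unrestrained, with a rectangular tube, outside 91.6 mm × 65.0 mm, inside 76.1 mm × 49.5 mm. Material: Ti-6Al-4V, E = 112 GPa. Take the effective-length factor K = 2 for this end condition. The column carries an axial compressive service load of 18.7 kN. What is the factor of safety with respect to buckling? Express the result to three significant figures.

Weak-axis I_min = (h_o·b_o³ − h_i·b_i³)/12 with b_o = 65.0, b_i = 49.50 mm (shorter outer/inner sides).
I_min = (91.6×65.0³ − 76.10×49.50³)/12 = 1.327×10^6 mm⁴
I = 1.327×10^6 mm⁴ = 1.327×10^-6 m⁴
Effective length L_e = K·L = 2 × 3.81 = 7.620 m
P_cr = π²EI / L_e² = π² × 112×10⁹ × 1.327×10^-6 / 7.620² = 2.527×10^4 N
Factor of safety n = P_cr / P = 25.265 / 18.7 = 1.35

n ≈ 1.35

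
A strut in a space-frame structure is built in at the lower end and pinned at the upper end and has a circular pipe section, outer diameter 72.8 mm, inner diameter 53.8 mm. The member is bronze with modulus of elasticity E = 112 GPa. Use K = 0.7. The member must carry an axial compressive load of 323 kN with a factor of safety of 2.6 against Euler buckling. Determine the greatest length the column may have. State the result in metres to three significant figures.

L_max ≈ 1.61 m

d_o = 72.8 mm, d_i = 53.8 mm
I = π(d_o⁴ − d_i⁴)/64 = π(72.8⁴ − 53.80⁴)/64 = 9.675×10^5 mm⁴
I = 9.675×10^-7 m⁴
Required critical load P_cr = n·P = 2.6 × 323 = 839.8 kN = 8.398×10^5 N
From P_cr = π²EI/(K·L)²:  L = (1/K)·√(π²EI/P_cr) = (1/0.7)·√(π²×1.12×10^11×9.675×10^-7/8.398×10^5)
L = 1.61 m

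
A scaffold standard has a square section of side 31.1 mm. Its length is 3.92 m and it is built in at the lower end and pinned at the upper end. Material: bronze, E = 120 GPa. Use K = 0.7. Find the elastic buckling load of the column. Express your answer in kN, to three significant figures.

P_cr ≈ 12.3 kN

I = a⁴/12 = 31.1⁴/12 = 7.796×10^4 mm⁴
I = 7.796×10^4 mm⁴ = 7.796×10^-8 m⁴
Effective length L_e = K·L = 0.7 × 3.92 = 2.744 m
P_cr = π²EI / L_e² = π² × 120×10⁹ × 7.796×10^-8 / 2.744² = 1.226×10^4 N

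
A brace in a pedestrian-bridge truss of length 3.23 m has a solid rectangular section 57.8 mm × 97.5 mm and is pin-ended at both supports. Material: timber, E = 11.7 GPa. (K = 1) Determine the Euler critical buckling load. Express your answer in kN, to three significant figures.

Buckling occurs about the weak axis: I_min = h·b³/12 with b = 57.8 mm (the shorter side).
I_min = 97.5×57.8³/12 = 1.569×10^6 mm⁴
I = 1.569×10^6 mm⁴ = 1.569×10^-6 m⁴
Effective length L_e = K·L = 1 × 3.23 = 3.230 m
P_cr = π²EI / L_e² = π² × 11.7×10⁹ × 1.569×10^-6 / 3.230² = 1.737×10^4 N

P_cr ≈ 17.4 kN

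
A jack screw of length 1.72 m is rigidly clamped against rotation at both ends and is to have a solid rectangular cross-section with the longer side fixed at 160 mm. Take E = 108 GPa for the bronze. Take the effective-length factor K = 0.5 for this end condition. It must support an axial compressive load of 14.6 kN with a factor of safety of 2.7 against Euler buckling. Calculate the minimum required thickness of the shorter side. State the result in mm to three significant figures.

b ≈ 12.7 mm

Required P_cr = n·P = 2.7 × 14.6 = 39.42 kN
L_e = K·L = 0.5 × 1.72 = 0.8600 m
Required I = P_cr·L_e²/(π²E) = 3.942×10^4 × 0.8600² / (π² × 1.08×10^11) = 2.735×10^-8 m⁴
I_req = 2.735×10^4 mm⁴
Rectangle, weak axis: I_min = h·b³/12 with h = 160 mm fixed  ⇒  b = (12I/h)^(1/3) = 12.7 mm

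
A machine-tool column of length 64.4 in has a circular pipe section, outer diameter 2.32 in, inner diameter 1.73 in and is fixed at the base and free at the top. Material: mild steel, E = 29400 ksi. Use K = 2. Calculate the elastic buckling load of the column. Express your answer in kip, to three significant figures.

P_cr ≈ 17.2 kip

d_o = 2.32 in, d_i = 1.73 in
I = π(d_o⁴ − d_i⁴)/64 = π(2.32⁴ − 1.730⁴)/64 = 0.9824 in⁴
Effective length L_e = K·L = 2 × 64.4 = 128.8 in
P_cr = π²EI / L_e² = π² × 29400×10³ × 0.9824 / 128.8² = 1.718×10^4 lb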